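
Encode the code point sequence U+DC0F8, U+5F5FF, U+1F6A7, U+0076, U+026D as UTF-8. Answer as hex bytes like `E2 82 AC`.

F3 9C 83 B8 F1 9F 97 BF F0 9F 9A A7 76 C9 AD

U+DC0F8: 4-byte form → F3 9C 83 B8.
U+5F5FF: 4-byte form → F1 9F 97 BF.
U+1F6A7: 4-byte form → F0 9F 9A A7.
U+0076: 1-byte form → 76.
U+026D: 2-byte form → C9 AD.
Concatenated (15 bytes): F3 9C 83 B8 F1 9F 97 BF F0 9F 9A A7 76 C9 AD.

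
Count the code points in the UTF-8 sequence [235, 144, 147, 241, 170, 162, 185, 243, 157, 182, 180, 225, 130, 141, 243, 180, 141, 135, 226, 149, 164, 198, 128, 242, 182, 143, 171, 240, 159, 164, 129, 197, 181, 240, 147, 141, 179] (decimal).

Byte at offset 0: 0xEB = 11101011 → 3-byte char (#1). Advance 3.
Byte at offset 3: 0xF1 = 11110001 → 4-byte char (#2). Advance 4.
Byte at offset 7: 0xF3 = 11110011 → 4-byte char (#3). Advance 4.
Byte at offset 11: 0xE1 = 11100001 → 3-byte char (#4). Advance 3.
Byte at offset 14: 0xF3 = 11110011 → 4-byte char (#5). Advance 4.
Byte at offset 18: 0xE2 = 11100010 → 3-byte char (#6). Advance 3.
Byte at offset 21: 0xC6 = 11000110 → 2-byte char (#7). Advance 2.
Byte at offset 23: 0xF2 = 11110010 → 4-byte char (#8). Advance 4.
Byte at offset 27: 0xF0 = 11110000 → 4-byte char (#9). Advance 4.
Byte at offset 31: 0xC5 = 11000101 → 2-byte char (#10). Advance 2.
Byte at offset 33: 0xF0 = 11110000 → 4-byte char (#11). Advance 4.
Reached end at offset 37 after 11 code points.

11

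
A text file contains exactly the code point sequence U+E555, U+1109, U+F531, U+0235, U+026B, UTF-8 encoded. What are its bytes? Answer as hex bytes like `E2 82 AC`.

EE 95 95 E1 84 89 EF 94 B1 C8 B5 C9 AB

U+E555: 3-byte form → EE 95 95.
U+1109: 3-byte form → E1 84 89.
U+F531: 3-byte form → EF 94 B1.
U+0235: 2-byte form → C8 B5.
U+026B: 2-byte form → C9 AB.
Concatenated (13 bytes): EE 95 95 E1 84 89 EF 94 B1 C8 B5 C9 AB.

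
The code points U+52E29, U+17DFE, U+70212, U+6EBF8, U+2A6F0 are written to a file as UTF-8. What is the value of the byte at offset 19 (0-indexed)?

U+52E29 → 4-byte form F1 92 B8 A9 at offsets 0–3.
U+17DFE → 4-byte form F0 97 B7 BE at offsets 4–7.
U+70212 → 4-byte form F1 B0 88 92 at offsets 8–11.
U+6EBF8 → 4-byte form F1 AE AF B8 at offsets 12–15.
U+2A6F0 → 4-byte form F0 AA 9B B0 at offsets 16–19.
Offset 19 falls in char 5's range; it's byte 4 of F0 AA 9B B0 = 0xB0.

0xB0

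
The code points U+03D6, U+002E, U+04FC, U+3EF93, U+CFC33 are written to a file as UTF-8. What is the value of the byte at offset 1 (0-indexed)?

U+03D6 → 2-byte form CF 96 at offsets 0–1.
Offset 1 falls in char 1's range; it's byte 2 of CF 96 = 0x96.

0x96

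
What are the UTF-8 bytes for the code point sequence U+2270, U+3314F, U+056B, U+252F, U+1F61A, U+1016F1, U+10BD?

E2 89 B0 F0 B3 85 8F D5 AB E2 94 AF F0 9F 98 9A F4 81 9B B1 E1 82 BD

U+2270: 3-byte form → E2 89 B0.
U+3314F: 4-byte form → F0 B3 85 8F.
U+056B: 2-byte form → D5 AB.
U+252F: 3-byte form → E2 94 AF.
U+1F61A: 4-byte form → F0 9F 98 9A.
U+1016F1: 4-byte form → F4 81 9B B1.
U+10BD: 3-byte form → E1 82 BD.
Concatenated (23 bytes): E2 89 B0 F0 B3 85 8F D5 AB E2 94 AF F0 9F 98 9A F4 81 9B B1 E1 82 BD.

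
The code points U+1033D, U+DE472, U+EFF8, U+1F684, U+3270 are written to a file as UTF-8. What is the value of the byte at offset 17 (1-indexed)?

0x89

1-indexed offset 17 is 0-indexed offset 16.
U+1033D → 4-byte form F0 90 8C BD at offsets 0–3.
U+DE472 → 4-byte form F3 9E 91 B2 at offsets 4–7.
U+EFF8 → 3-byte form EE BF B8 at offsets 8–10.
U+1F684 → 4-byte form F0 9F 9A 84 at offsets 11–14.
U+3270 → 3-byte form E3 89 B0 at offsets 15–17.
Offset 16 falls in char 5's range; it's byte 2 of E3 89 B0 = 0x89.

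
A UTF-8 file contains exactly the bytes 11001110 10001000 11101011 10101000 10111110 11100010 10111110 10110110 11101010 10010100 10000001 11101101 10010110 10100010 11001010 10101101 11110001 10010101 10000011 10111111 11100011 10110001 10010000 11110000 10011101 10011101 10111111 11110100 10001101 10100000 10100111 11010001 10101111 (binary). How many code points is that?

11

Byte at offset 0: 0xCE = 11001110 → 2-byte char (#1). Advance 2.
Byte at offset 2: 0xEB = 11101011 → 3-byte char (#2). Advance 3.
Byte at offset 5: 0xE2 = 11100010 → 3-byte char (#3). Advance 3.
Byte at offset 8: 0xEA = 11101010 → 3-byte char (#4). Advance 3.
Byte at offset 11: 0xED = 11101101 → 3-byte char (#5). Advance 3.
Byte at offset 14: 0xCA = 11001010 → 2-byte char (#6). Advance 2.
Byte at offset 16: 0xF1 = 11110001 → 4-byte char (#7). Advance 4.
Byte at offset 20: 0xE3 = 11100011 → 3-byte char (#8). Advance 3.
Byte at offset 23: 0xF0 = 11110000 → 4-byte char (#9). Advance 4.
Byte at offset 27: 0xF4 = 11110100 → 4-byte char (#10). Advance 4.
Byte at offset 31: 0xD1 = 11010001 → 2-byte char (#11). Advance 2.
Reached end at offset 33 after 11 code points.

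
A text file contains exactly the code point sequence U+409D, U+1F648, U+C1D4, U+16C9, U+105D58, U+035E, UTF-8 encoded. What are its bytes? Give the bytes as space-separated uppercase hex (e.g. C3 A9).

U+409D: 3-byte form → E4 82 9D.
U+1F648: 4-byte form → F0 9F 99 88.
U+C1D4: 3-byte form → EC 87 94.
U+16C9: 3-byte form → E1 9B 89.
U+105D58: 4-byte form → F4 85 B5 98.
U+035E: 2-byte form → CD 9E.
Concatenated (19 bytes): E4 82 9D F0 9F 99 88 EC 87 94 E1 9B 89 F4 85 B5 98 CD 9E.

E4 82 9D F0 9F 99 88 EC 87 94 E1 9B 89 F4 85 B5 98 CD 9E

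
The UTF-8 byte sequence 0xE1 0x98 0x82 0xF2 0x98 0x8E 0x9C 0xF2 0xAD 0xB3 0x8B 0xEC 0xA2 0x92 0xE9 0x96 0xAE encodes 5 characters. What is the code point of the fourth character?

U+C892

Offset 0: leading byte 0xE1 = 11100001 → 3-byte char #1 = E1 98 82.
Offset 3: leading byte 0xF2 = 11110010 → 4-byte char #2 = F2 98 8E 9C.
Offset 7: leading byte 0xF2 = 11110010 → 4-byte char #3 = F2 AD B3 8B.
Offset 11: leading byte 0xEC = 11101100 → 3-byte char #4 = EC A2 92.
Leading byte 0xEC = 11101100 matches 1110xxxx → 3-byte sequence.
Byte 1: 0xEC = 11101100, payload 1100 (4 bits).
Byte 2: 0xA2 = 10100010 (10xxxxxx ✓), payload 100010.
Byte 3: 0x92 = 10010010 (10xxxxxx ✓), payload 010010.
Concatenate: 1100100010010010 = 0xC892 (16 bits → U+C892).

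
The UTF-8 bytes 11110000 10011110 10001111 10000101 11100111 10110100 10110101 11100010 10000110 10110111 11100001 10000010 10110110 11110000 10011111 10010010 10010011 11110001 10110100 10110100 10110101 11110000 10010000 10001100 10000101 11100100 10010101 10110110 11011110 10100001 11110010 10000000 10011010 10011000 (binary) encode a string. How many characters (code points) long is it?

Byte at offset 0: 0xF0 = 11110000 → 4-byte char (#1). Advance 4.
Byte at offset 4: 0xE7 = 11100111 → 3-byte char (#2). Advance 3.
Byte at offset 7: 0xE2 = 11100010 → 3-byte char (#3). Advance 3.
Byte at offset 10: 0xE1 = 11100001 → 3-byte char (#4). Advance 3.
Byte at offset 13: 0xF0 = 11110000 → 4-byte char (#5). Advance 4.
Byte at offset 17: 0xF1 = 11110001 → 4-byte char (#6). Advance 4.
Byte at offset 21: 0xF0 = 11110000 → 4-byte char (#7). Advance 4.
Byte at offset 25: 0xE4 = 11100100 → 3-byte char (#8). Advance 3.
Byte at offset 28: 0xDE = 11011110 → 2-byte char (#9). Advance 2.
Byte at offset 30: 0xF2 = 11110010 → 4-byte char (#10). Advance 4.
Reached end at offset 34 after 10 code points.

10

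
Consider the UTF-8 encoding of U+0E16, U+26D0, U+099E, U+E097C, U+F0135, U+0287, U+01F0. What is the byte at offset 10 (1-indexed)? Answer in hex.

1-indexed offset 10 is 0-indexed offset 9.
U+0E16 → 3-byte form E0 B8 96 at offsets 0–2.
U+26D0 → 3-byte form E2 9B 90 at offsets 3–5.
U+099E → 3-byte form E0 A6 9E at offsets 6–8.
U+E097C → 4-byte form F3 A0 A5 BC at offsets 9–12.
Offset 9 falls in char 4's range; it's byte 1 of F3 A0 A5 BC = 0xF3.

0xF3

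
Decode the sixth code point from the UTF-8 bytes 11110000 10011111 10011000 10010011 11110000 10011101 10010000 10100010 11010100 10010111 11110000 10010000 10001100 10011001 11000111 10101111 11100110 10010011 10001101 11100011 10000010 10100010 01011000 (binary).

U+64CD

Offset 0: leading byte 0xF0 = 11110000 → 4-byte char #1 = F0 9F 98 93.
Offset 4: leading byte 0xF0 = 11110000 → 4-byte char #2 = F0 9D 90 A2.
Offset 8: leading byte 0xD4 = 11010100 → 2-byte char #3 = D4 97.
Offset 10: leading byte 0xF0 = 11110000 → 4-byte char #4 = F0 90 8C 99.
Offset 14: leading byte 0xC7 = 11000111 → 2-byte char #5 = C7 AF.
Offset 16: leading byte 0xE6 = 11100110 → 3-byte char #6 = E6 93 8D.
Leading byte 0xE6 = 11100110 matches 1110xxxx → 3-byte sequence.
Byte 1: 0xE6 = 11100110, payload 0110 (4 bits).
Byte 2: 0x93 = 10010011 (10xxxxxx ✓), payload 010011.
Byte 3: 0x8D = 10001101 (10xxxxxx ✓), payload 001101.
Concatenate: 0110010011001101 = 0x64CD (16 bits → U+64CD).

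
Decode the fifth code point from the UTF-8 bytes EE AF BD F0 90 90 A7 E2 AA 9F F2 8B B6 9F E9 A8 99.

Offset 0: leading byte 0xEE = 11101110 → 3-byte char #1 = EE AF BD.
Offset 3: leading byte 0xF0 = 11110000 → 4-byte char #2 = F0 90 90 A7.
Offset 7: leading byte 0xE2 = 11100010 → 3-byte char #3 = E2 AA 9F.
Offset 10: leading byte 0xF2 = 11110010 → 4-byte char #4 = F2 8B B6 9F.
Offset 14: leading byte 0xE9 = 11101001 → 3-byte char #5 = E9 A8 99.
Leading byte 0xE9 = 11101001 matches 1110xxxx → 3-byte sequence.
Byte 1: 0xE9 = 11101001, payload 1001 (4 bits).
Byte 2: 0xA8 = 10101000 (10xxxxxx ✓), payload 101000.
Byte 3: 0x99 = 10011001 (10xxxxxx ✓), payload 011001.
Concatenate: 1001101000011001 = 0x9A19 (16 bits → U+9A19).

U+9A19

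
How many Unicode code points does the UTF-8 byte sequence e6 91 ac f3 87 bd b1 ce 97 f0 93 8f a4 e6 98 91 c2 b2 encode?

6

Byte at offset 0: 0xE6 = 11100110 → 3-byte char (#1). Advance 3.
Byte at offset 3: 0xF3 = 11110011 → 4-byte char (#2). Advance 4.
Byte at offset 7: 0xCE = 11001110 → 2-byte char (#3). Advance 2.
Byte at offset 9: 0xF0 = 11110000 → 4-byte char (#4). Advance 4.
Byte at offset 13: 0xE6 = 11100110 → 3-byte char (#5). Advance 3.
Byte at offset 16: 0xC2 = 11000010 → 2-byte char (#6). Advance 2.
Reached end at offset 18 after 6 code points.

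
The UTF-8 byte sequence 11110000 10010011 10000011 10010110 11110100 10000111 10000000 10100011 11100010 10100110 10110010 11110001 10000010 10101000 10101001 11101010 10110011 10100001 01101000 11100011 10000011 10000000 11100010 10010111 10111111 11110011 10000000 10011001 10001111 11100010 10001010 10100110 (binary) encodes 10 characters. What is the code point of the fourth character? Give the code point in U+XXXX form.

U+42A29

Offset 0: leading byte 0xF0 = 11110000 → 4-byte char #1 = F0 93 83 96.
Offset 4: leading byte 0xF4 = 11110100 → 4-byte char #2 = F4 87 80 A3.
Offset 8: leading byte 0xE2 = 11100010 → 3-byte char #3 = E2 A6 B2.
Offset 11: leading byte 0xF1 = 11110001 → 4-byte char #4 = F1 82 A8 A9.
Leading byte 0xF1 = 11110001 matches 11110xxx → 4-byte sequence.
Byte 1: 0xF1 = 11110001, payload 001 (3 bits).
Byte 2: 0x82 = 10000010 (10xxxxxx ✓), payload 000010.
Byte 3: 0xA8 = 10101000 (10xxxxxx ✓), payload 101000.
Byte 4: 0xA9 = 10101001 (10xxxxxx ✓), payload 101001.
Concatenate: 001000010101000101001 = 0x42A29 (21 bits → U+42A29).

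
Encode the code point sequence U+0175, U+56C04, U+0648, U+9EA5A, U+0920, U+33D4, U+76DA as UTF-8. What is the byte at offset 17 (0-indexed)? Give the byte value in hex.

U+0175 → 2-byte form C5 B5 at offsets 0–1.
U+56C04 → 4-byte form F1 96 B0 84 at offsets 2–5.
U+0648 → 2-byte form D9 88 at offsets 6–7.
U+9EA5A → 4-byte form F2 9E A9 9A at offsets 8–11.
U+0920 → 3-byte form E0 A4 A0 at offsets 12–14.
U+33D4 → 3-byte form E3 8F 94 at offsets 15–17.
Offset 17 falls in char 6's range; it's byte 3 of E3 8F 94 = 0x94.

0x94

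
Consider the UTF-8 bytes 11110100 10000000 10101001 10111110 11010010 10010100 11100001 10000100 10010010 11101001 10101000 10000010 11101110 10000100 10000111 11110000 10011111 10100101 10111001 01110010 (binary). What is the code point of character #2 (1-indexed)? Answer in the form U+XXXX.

U+0494

Offset 0: leading byte 0xF4 = 11110100 → 4-byte char #1 = F4 80 A9 BE.
Offset 4: leading byte 0xD2 = 11010010 → 2-byte char #2 = D2 94.
Leading byte 0xD2 = 11010010 matches 110xxxxx → 2-byte sequence.
Byte 1: 0xD2 = 11010010, payload 10010 (5 bits).
Byte 2: 0x94 = 10010100 (10xxxxxx ✓), payload 010100.
Concatenate: 10010010100 = 0x494 (11 bits → U+0494).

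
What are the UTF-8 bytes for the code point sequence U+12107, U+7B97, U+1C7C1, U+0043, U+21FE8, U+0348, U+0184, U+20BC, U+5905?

F0 92 84 87 E7 AE 97 F0 9C 9F 81 43 F0 A1 BF A8 CD 88 C6 84 E2 82 BC E5 A4 85

U+12107: 4-byte form → F0 92 84 87.
U+7B97: 3-byte form → E7 AE 97.
U+1C7C1: 4-byte form → F0 9C 9F 81.
U+0043: 1-byte form → 43.
U+21FE8: 4-byte form → F0 A1 BF A8.
U+0348: 2-byte form → CD 88.
U+0184: 2-byte form → C6 84.
U+20BC: 3-byte form → E2 82 BC.
U+5905: 3-byte form → E5 A4 85.
Concatenated (26 bytes): F0 92 84 87 E7 AE 97 F0 9C 9F 81 43 F0 A1 BF A8 CD 88 C6 84 E2 82 BC E5 A4 85.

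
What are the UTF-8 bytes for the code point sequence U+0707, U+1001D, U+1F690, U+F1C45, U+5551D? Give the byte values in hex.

DC 87 F0 90 80 9D F0 9F 9A 90 F3 B1 B1 85 F1 95 94 9D

U+0707: 2-byte form → DC 87.
U+1001D: 4-byte form → F0 90 80 9D.
U+1F690: 4-byte form → F0 9F 9A 90.
U+F1C45: 4-byte form → F3 B1 B1 85.
U+5551D: 4-byte form → F1 95 94 9D.
Concatenated (18 bytes): DC 87 F0 90 80 9D F0 9F 9A 90 F3 B1 B1 85 F1 95 94 9D.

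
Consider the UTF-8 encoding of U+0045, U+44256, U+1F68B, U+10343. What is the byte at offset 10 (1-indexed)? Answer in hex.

1-indexed offset 10 is 0-indexed offset 9.
U+0045 → 1-byte form 45 at offsets 0–0.
U+44256 → 4-byte form F1 84 89 96 at offsets 1–4.
U+1F68B → 4-byte form F0 9F 9A 8B at offsets 5–8.
U+10343 → 4-byte form F0 90 8D 83 at offsets 9–12.
Offset 9 falls in char 4's range; it's byte 1 of F0 90 8D 83 = 0xF0.

0xF0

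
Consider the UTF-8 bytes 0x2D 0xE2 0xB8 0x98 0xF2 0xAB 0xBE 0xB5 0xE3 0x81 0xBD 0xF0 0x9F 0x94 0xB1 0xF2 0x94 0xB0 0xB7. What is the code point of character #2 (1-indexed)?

U+2E18

Offset 0: leading byte 0x2D = 00101101 → 1-byte char #1 = 2D.
Offset 1: leading byte 0xE2 = 11100010 → 3-byte char #2 = E2 B8 98.
Leading byte 0xE2 = 11100010 matches 1110xxxx → 3-byte sequence.
Byte 1: 0xE2 = 11100010, payload 0010 (4 bits).
Byte 2: 0xB8 = 10111000 (10xxxxxx ✓), payload 111000.
Byte 3: 0x98 = 10011000 (10xxxxxx ✓), payload 011000.
Concatenate: 0010111000011000 = 0x2E18 (16 bits → U+2E18).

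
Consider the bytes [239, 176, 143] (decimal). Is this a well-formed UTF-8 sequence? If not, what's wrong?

Leading byte 0xEF = 11101111 → 3-byte form.
Continuation bytes 0xB0=10110000, 0x8F=10001111 all match 10xxxxxx.
Decoded value 0xFC0F is ≥ 0x800 (shortest form) and not a surrogate.

valid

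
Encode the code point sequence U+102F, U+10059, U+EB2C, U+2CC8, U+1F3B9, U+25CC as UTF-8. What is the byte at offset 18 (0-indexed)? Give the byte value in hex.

0x97

U+102F → 3-byte form E1 80 AF at offsets 0–2.
U+10059 → 4-byte form F0 90 81 99 at offsets 3–6.
U+EB2C → 3-byte form EE AC AC at offsets 7–9.
U+2CC8 → 3-byte form E2 B3 88 at offsets 10–12.
U+1F3B9 → 4-byte form F0 9F 8E B9 at offsets 13–16.
U+25CC → 3-byte form E2 97 8C at offsets 17–19.
Offset 18 falls in char 6's range; it's byte 2 of E2 97 8C = 0x97.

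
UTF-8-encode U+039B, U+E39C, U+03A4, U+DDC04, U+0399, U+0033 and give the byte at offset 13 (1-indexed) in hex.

1-indexed offset 13 is 0-indexed offset 12.
U+039B → 2-byte form CE 9B at offsets 0–1.
U+E39C → 3-byte form EE 8E 9C at offsets 2–4.
U+03A4 → 2-byte form CE A4 at offsets 5–6.
U+DDC04 → 4-byte form F3 9D B0 84 at offsets 7–10.
U+0399 → 2-byte form CE 99 at offsets 11–12.
Offset 12 falls in char 5's range; it's byte 2 of CE 99 = 0x99.

0x99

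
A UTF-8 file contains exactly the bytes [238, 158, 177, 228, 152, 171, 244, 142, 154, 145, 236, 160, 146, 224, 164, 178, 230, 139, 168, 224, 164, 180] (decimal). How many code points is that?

7

Byte at offset 0: 0xEE = 11101110 → 3-byte char (#1). Advance 3.
Byte at offset 3: 0xE4 = 11100100 → 3-byte char (#2). Advance 3.
Byte at offset 6: 0xF4 = 11110100 → 4-byte char (#3). Advance 4.
Byte at offset 10: 0xEC = 11101100 → 3-byte char (#4). Advance 3.
Byte at offset 13: 0xE0 = 11100000 → 3-byte char (#5). Advance 3.
Byte at offset 16: 0xE6 = 11100110 → 3-byte char (#6). Advance 3.
Byte at offset 19: 0xE0 = 11100000 → 3-byte char (#7). Advance 3.
Reached end at offset 22 after 7 code points.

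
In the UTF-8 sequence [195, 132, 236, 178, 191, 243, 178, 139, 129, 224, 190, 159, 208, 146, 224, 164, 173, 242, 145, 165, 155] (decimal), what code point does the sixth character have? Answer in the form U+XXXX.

U+092D

Offset 0: leading byte 0xC3 = 11000011 → 2-byte char #1 = C3 84.
Offset 2: leading byte 0xEC = 11101100 → 3-byte char #2 = EC B2 BF.
Offset 5: leading byte 0xF3 = 11110011 → 4-byte char #3 = F3 B2 8B 81.
Offset 9: leading byte 0xE0 = 11100000 → 3-byte char #4 = E0 BE 9F.
Offset 12: leading byte 0xD0 = 11010000 → 2-byte char #5 = D0 92.
Offset 14: leading byte 0xE0 = 11100000 → 3-byte char #6 = E0 A4 AD.
Leading byte 0xE0 = 11100000 matches 1110xxxx → 3-byte sequence.
Byte 1: 0xE0 = 11100000, payload 0000 (4 bits).
Byte 2: 0xA4 = 10100100 (10xxxxxx ✓), payload 100100.
Byte 3: 0xAD = 10101101 (10xxxxxx ✓), payload 101101.
Concatenate: 0000100100101101 = 0x92D (16 bits → U+092D).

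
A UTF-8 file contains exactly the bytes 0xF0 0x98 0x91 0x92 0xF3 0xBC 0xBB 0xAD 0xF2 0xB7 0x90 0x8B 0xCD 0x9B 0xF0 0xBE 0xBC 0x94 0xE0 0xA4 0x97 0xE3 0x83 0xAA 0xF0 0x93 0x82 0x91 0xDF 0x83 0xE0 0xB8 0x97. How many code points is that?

10

Byte at offset 0: 0xF0 = 11110000 → 4-byte char (#1). Advance 4.
Byte at offset 4: 0xF3 = 11110011 → 4-byte char (#2). Advance 4.
Byte at offset 8: 0xF2 = 11110010 → 4-byte char (#3). Advance 4.
Byte at offset 12: 0xCD = 11001101 → 2-byte char (#4). Advance 2.
Byte at offset 14: 0xF0 = 11110000 → 4-byte char (#5). Advance 4.
Byte at offset 18: 0xE0 = 11100000 → 3-byte char (#6). Advance 3.
Byte at offset 21: 0xE3 = 11100011 → 3-byte char (#7). Advance 3.
Byte at offset 24: 0xF0 = 11110000 → 4-byte char (#8). Advance 4.
Byte at offset 28: 0xDF = 11011111 → 2-byte char (#9). Advance 2.
Byte at offset 30: 0xE0 = 11100000 → 3-byte char (#10). Advance 3.
Reached end at offset 33 after 10 code points.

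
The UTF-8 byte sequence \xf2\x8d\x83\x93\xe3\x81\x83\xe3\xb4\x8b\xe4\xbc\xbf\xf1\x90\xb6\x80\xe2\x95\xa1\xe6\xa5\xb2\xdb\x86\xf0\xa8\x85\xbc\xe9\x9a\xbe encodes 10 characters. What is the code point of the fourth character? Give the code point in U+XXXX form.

U+4F3F

Offset 0: leading byte 0xF2 = 11110010 → 4-byte char #1 = F2 8D 83 93.
Offset 4: leading byte 0xE3 = 11100011 → 3-byte char #2 = E3 81 83.
Offset 7: leading byte 0xE3 = 11100011 → 3-byte char #3 = E3 B4 8B.
Offset 10: leading byte 0xE4 = 11100100 → 3-byte char #4 = E4 BC BF.
Leading byte 0xE4 = 11100100 matches 1110xxxx → 3-byte sequence.
Byte 1: 0xE4 = 11100100, payload 0100 (4 bits).
Byte 2: 0xBC = 10111100 (10xxxxxx ✓), payload 111100.
Byte 3: 0xBF = 10111111 (10xxxxxx ✓), payload 111111.
Concatenate: 0100111100111111 = 0x4F3F (16 bits → U+4F3F).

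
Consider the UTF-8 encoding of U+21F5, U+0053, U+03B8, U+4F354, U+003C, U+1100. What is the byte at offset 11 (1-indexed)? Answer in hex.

0x3C

1-indexed offset 11 is 0-indexed offset 10.
U+21F5 → 3-byte form E2 87 B5 at offsets 0–2.
U+0053 → 1-byte form 53 at offsets 3–3.
U+03B8 → 2-byte form CE B8 at offsets 4–5.
U+4F354 → 4-byte form F1 8F 8D 94 at offsets 6–9.
U+003C → 1-byte form 3C at offsets 10–10.
Offset 10 falls in char 5's range; it's byte 1 of 3C = 0x3C.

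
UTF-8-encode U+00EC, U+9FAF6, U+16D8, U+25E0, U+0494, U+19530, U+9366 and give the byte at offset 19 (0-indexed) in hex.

U+00EC → 2-byte form C3 AC at offsets 0–1.
U+9FAF6 → 4-byte form F2 9F AB B6 at offsets 2–5.
U+16D8 → 3-byte form E1 9B 98 at offsets 6–8.
U+25E0 → 3-byte form E2 97 A0 at offsets 9–11.
U+0494 → 2-byte form D2 94 at offsets 12–13.
U+19530 → 4-byte form F0 99 94 B0 at offsets 14–17.
U+9366 → 3-byte form E9 8D A6 at offsets 18–20.
Offset 19 falls in char 7's range; it's byte 2 of E9 8D A6 = 0x8D.

0x8D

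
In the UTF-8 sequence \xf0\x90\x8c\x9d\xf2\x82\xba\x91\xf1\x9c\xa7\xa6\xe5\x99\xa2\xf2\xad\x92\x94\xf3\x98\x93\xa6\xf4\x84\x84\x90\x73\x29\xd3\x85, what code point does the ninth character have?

U+0029

Offset 0: leading byte 0xF0 = 11110000 → 4-byte char #1 = F0 90 8C 9D.
Offset 4: leading byte 0xF2 = 11110010 → 4-byte char #2 = F2 82 BA 91.
Offset 8: leading byte 0xF1 = 11110001 → 4-byte char #3 = F1 9C A7 A6.
Offset 12: leading byte 0xE5 = 11100101 → 3-byte char #4 = E5 99 A2.
Offset 15: leading byte 0xF2 = 11110010 → 4-byte char #5 = F2 AD 92 94.
Offset 19: leading byte 0xF3 = 11110011 → 4-byte char #6 = F3 98 93 A6.
Offset 23: leading byte 0xF4 = 11110100 → 4-byte char #7 = F4 84 84 90.
Offset 27: leading byte 0x73 = 01110011 → 1-byte char #8 = 73.
Offset 28: leading byte 0x29 = 00101001 → 1-byte char #9 = 29.
Leading byte 0x29 = 00101001 matches 0xxxxxxx → 1-byte sequence.
Byte 1: 0x29 = 00101001, payload 0101001 (7 bits).
Concatenate: 0101001 = 0x29 (7 bits → U+0029).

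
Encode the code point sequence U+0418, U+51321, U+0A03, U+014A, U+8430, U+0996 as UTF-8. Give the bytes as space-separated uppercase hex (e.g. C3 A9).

U+0418: 2-byte form → D0 98.
U+51321: 4-byte form → F1 91 8C A1.
U+0A03: 3-byte form → E0 A8 83.
U+014A: 2-byte form → C5 8A.
U+8430: 3-byte form → E8 90 B0.
U+0996: 3-byte form → E0 A6 96.
Concatenated (17 bytes): D0 98 F1 91 8C A1 E0 A8 83 C5 8A E8 90 B0 E0 A6 96.

D0 98 F1 91 8C A1 E0 A8 83 C5 8A E8 90 B0 E0 A6 96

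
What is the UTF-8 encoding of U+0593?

D6 93

U+0593 = 0x593 = 1427 decimal. In range U+0080–U+07FF → 2-byte form: 110xxxxx 10xxxxxx.
Binary (11 bits): 10110010011.
Split 5+6: 10110 | 010011.
Byte 1: 11010110 = 0xD6.
Byte 2: 10010011 = 0x93.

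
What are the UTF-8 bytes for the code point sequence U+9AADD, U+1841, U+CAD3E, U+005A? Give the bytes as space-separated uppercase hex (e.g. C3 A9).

U+9AADD: 4-byte form → F2 9A AB 9D.
U+1841: 3-byte form → E1 A1 81.
U+CAD3E: 4-byte form → F3 8A B4 BE.
U+005A: 1-byte form → 5A.
Concatenated (12 bytes): F2 9A AB 9D E1 A1 81 F3 8A B4 BE 5A.

F2 9A AB 9D E1 A1 81 F3 8A B4 BE 5A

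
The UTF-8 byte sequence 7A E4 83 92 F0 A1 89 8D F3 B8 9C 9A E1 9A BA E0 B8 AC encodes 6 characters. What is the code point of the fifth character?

U+16BA

Offset 0: leading byte 0x7A = 01111010 → 1-byte char #1 = 7A.
Offset 1: leading byte 0xE4 = 11100100 → 3-byte char #2 = E4 83 92.
Offset 4: leading byte 0xF0 = 11110000 → 4-byte char #3 = F0 A1 89 8D.
Offset 8: leading byte 0xF3 = 11110011 → 4-byte char #4 = F3 B8 9C 9A.
Offset 12: leading byte 0xE1 = 11100001 → 3-byte char #5 = E1 9A BA.
Leading byte 0xE1 = 11100001 matches 1110xxxx → 3-byte sequence.
Byte 1: 0xE1 = 11100001, payload 0001 (4 bits).
Byte 2: 0x9A = 10011010 (10xxxxxx ✓), payload 011010.
Byte 3: 0xBA = 10111010 (10xxxxxx ✓), payload 111010.
Concatenate: 0001011010111010 = 0x16BA (16 bits → U+16BA).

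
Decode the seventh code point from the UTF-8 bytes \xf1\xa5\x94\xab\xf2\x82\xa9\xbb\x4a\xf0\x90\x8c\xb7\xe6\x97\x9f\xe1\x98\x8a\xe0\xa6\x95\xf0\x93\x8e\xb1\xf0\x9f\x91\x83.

Offset 0: leading byte 0xF1 = 11110001 → 4-byte char #1 = F1 A5 94 AB.
Offset 4: leading byte 0xF2 = 11110010 → 4-byte char #2 = F2 82 A9 BB.
Offset 8: leading byte 0x4A = 01001010 → 1-byte char #3 = 4A.
Offset 9: leading byte 0xF0 = 11110000 → 4-byte char #4 = F0 90 8C B7.
Offset 13: leading byte 0xE6 = 11100110 → 3-byte char #5 = E6 97 9F.
Offset 16: leading byte 0xE1 = 11100001 → 3-byte char #6 = E1 98 8A.
Offset 19: leading byte 0xE0 = 11100000 → 3-byte char #7 = E0 A6 95.
Leading byte 0xE0 = 11100000 matches 1110xxxx → 3-byte sequence.
Byte 1: 0xE0 = 11100000, payload 0000 (4 bits).
Byte 2: 0xA6 = 10100110 (10xxxxxx ✓), payload 100110.
Byte 3: 0x95 = 10010101 (10xxxxxx ✓), payload 010101.
Concatenate: 0000100110010101 = 0x995 (16 bits → U+0995).

U+0995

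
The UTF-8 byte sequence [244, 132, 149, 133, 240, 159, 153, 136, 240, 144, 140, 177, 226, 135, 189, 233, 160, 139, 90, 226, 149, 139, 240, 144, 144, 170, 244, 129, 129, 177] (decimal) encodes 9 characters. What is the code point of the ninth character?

U+101071

Offset 0: leading byte 0xF4 = 11110100 → 4-byte char #1 = F4 84 95 85.
Offset 4: leading byte 0xF0 = 11110000 → 4-byte char #2 = F0 9F 99 88.
Offset 8: leading byte 0xF0 = 11110000 → 4-byte char #3 = F0 90 8C B1.
Offset 12: leading byte 0xE2 = 11100010 → 3-byte char #4 = E2 87 BD.
Offset 15: leading byte 0xE9 = 11101001 → 3-byte char #5 = E9 A0 8B.
Offset 18: leading byte 0x5A = 01011010 → 1-byte char #6 = 5A.
Offset 19: leading byte 0xE2 = 11100010 → 3-byte char #7 = E2 95 8B.
Offset 22: leading byte 0xF0 = 11110000 → 4-byte char #8 = F0 90 90 AA.
Offset 26: leading byte 0xF4 = 11110100 → 4-byte char #9 = F4 81 81 B1.
Leading byte 0xF4 = 11110100 matches 11110xxx → 4-byte sequence.
Byte 1: 0xF4 = 11110100, payload 100 (3 bits).
Byte 2: 0x81 = 10000001 (10xxxxxx ✓), payload 000001.
Byte 3: 0x81 = 10000001 (10xxxxxx ✓), payload 000001.
Byte 4: 0xB1 = 10110001 (10xxxxxx ✓), payload 110001.
Concatenate: 100000001000001110001 = 0x101071 (21 bits → U+101071).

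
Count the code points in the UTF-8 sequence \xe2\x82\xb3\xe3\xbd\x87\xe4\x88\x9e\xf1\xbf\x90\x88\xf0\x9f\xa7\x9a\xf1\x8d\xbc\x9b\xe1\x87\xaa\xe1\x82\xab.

Byte at offset 0: 0xE2 = 11100010 → 3-byte char (#1). Advance 3.
Byte at offset 3: 0xE3 = 11100011 → 3-byte char (#2). Advance 3.
Byte at offset 6: 0xE4 = 11100100 → 3-byte char (#3). Advance 3.
Byte at offset 9: 0xF1 = 11110001 → 4-byte char (#4). Advance 4.
Byte at offset 13: 0xF0 = 11110000 → 4-byte char (#5). Advance 4.
Byte at offset 17: 0xF1 = 11110001 → 4-byte char (#6). Advance 4.
Byte at offset 21: 0xE1 = 11100001 → 3-byte char (#7). Advance 3.
Byte at offset 24: 0xE1 = 11100001 → 3-byte char (#8). Advance 3.
Reached end at offset 27 after 8 code points.

8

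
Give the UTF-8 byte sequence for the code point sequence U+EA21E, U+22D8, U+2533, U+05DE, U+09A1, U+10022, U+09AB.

F3 AA 88 9E E2 8B 98 E2 94 B3 D7 9E E0 A6 A1 F0 90 80 A2 E0 A6 AB

U+EA21E: 4-byte form → F3 AA 88 9E.
U+22D8: 3-byte form → E2 8B 98.
U+2533: 3-byte form → E2 94 B3.
U+05DE: 2-byte form → D7 9E.
U+09A1: 3-byte form → E0 A6 A1.
U+10022: 4-byte form → F0 90 80 A2.
U+09AB: 3-byte form → E0 A6 AB.
Concatenated (22 bytes): F3 AA 88 9E E2 8B 98 E2 94 B3 D7 9E E0 A6 A1 F0 90 80 A2 E0 A6 AB.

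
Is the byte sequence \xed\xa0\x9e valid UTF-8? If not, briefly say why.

Structurally a 3-byte sequence; payload = 0xD81E.
But 0xD81E is in U+D800–U+DFFF, the surrogate range. Surrogates are not Unicode scalar values and are forbidden in UTF-8.

invalid (encodes a surrogate (U+D800–U+DFFF))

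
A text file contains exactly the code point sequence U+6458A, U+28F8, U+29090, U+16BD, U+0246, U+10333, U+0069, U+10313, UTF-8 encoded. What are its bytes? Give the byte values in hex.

U+6458A: 4-byte form → F1 A4 96 8A.
U+28F8: 3-byte form → E2 A3 B8.
U+29090: 4-byte form → F0 A9 82 90.
U+16BD: 3-byte form → E1 9A BD.
U+0246: 2-byte form → C9 86.
U+10333: 4-byte form → F0 90 8C B3.
U+0069: 1-byte form → 69.
U+10313: 4-byte form → F0 90 8C 93.
Concatenated (25 bytes): F1 A4 96 8A E2 A3 B8 F0 A9 82 90 E1 9A BD C9 86 F0 90 8C B3 69 F0 90 8C 93.

F1 A4 96 8A E2 A3 B8 F0 A9 82 90 E1 9A BD C9 86 F0 90 8C B3 69 F0 90 8C 93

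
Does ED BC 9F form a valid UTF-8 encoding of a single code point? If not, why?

invalid (encodes a surrogate (U+D800–U+DFFF))

Structurally a 3-byte sequence; payload = 0xDF1F.
But 0xDF1F is in U+D800–U+DFFF, the surrogate range. Surrogates are not Unicode scalar values and are forbidden in UTF-8.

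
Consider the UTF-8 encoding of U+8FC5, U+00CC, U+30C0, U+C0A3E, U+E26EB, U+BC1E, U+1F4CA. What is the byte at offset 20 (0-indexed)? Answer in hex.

U+8FC5 → 3-byte form E8 BF 85 at offsets 0–2.
U+00CC → 2-byte form C3 8C at offsets 3–4.
U+30C0 → 3-byte form E3 83 80 at offsets 5–7.
U+C0A3E → 4-byte form F3 80 A8 BE at offsets 8–11.
U+E26EB → 4-byte form F3 A2 9B AB at offsets 12–15.
U+BC1E → 3-byte form EB B0 9E at offsets 16–18.
U+1F4CA → 4-byte form F0 9F 93 8A at offsets 19–22.
Offset 20 falls in char 7's range; it's byte 2 of F0 9F 93 8A = 0x9F.

0x9F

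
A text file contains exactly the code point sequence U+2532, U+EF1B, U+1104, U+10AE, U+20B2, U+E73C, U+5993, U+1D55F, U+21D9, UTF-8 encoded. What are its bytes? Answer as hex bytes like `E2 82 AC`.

E2 94 B2 EE BC 9B E1 84 84 E1 82 AE E2 82 B2 EE 9C BC E5 A6 93 F0 9D 95 9F E2 87 99

U+2532: 3-byte form → E2 94 B2.
U+EF1B: 3-byte form → EE BC 9B.
U+1104: 3-byte form → E1 84 84.
U+10AE: 3-byte form → E1 82 AE.
U+20B2: 3-byte form → E2 82 B2.
U+E73C: 3-byte form → EE 9C BC.
U+5993: 3-byte form → E5 A6 93.
U+1D55F: 4-byte form → F0 9D 95 9F.
U+21D9: 3-byte form → E2 87 99.
Concatenated (28 bytes): E2 94 B2 EE BC 9B E1 84 84 E1 82 AE E2 82 B2 EE 9C BC E5 A6 93 F0 9D 95 9F E2 87 99.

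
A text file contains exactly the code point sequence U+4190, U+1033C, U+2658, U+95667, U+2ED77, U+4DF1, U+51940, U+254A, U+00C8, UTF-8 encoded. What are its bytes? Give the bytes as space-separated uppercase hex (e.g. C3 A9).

E4 86 90 F0 90 8C BC E2 99 98 F2 95 99 A7 F0 AE B5 B7 E4 B7 B1 F1 91 A5 80 E2 95 8A C3 88

U+4190: 3-byte form → E4 86 90.
U+1033C: 4-byte form → F0 90 8C BC.
U+2658: 3-byte form → E2 99 98.
U+95667: 4-byte form → F2 95 99 A7.
U+2ED77: 4-byte form → F0 AE B5 B7.
U+4DF1: 3-byte form → E4 B7 B1.
U+51940: 4-byte form → F1 91 A5 80.
U+254A: 3-byte form → E2 95 8A.
U+00C8: 2-byte form → C3 88.
Concatenated (30 bytes): E4 86 90 F0 90 8C BC E2 99 98 F2 95 99 A7 F0 AE B5 B7 E4 B7 B1 F1 91 A5 80 E2 95 8A C3 88.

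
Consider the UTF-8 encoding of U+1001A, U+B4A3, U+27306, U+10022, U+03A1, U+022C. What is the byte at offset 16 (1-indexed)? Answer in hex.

1-indexed offset 16 is 0-indexed offset 15.
U+1001A → 4-byte form F0 90 80 9A at offsets 0–3.
U+B4A3 → 3-byte form EB 92 A3 at offsets 4–6.
U+27306 → 4-byte form F0 A7 8C 86 at offsets 7–10.
U+10022 → 4-byte form F0 90 80 A2 at offsets 11–14.
U+03A1 → 2-byte form CE A1 at offsets 15–16.
Offset 15 falls in char 5's range; it's byte 1 of CE A1 = 0xCE.

0xCE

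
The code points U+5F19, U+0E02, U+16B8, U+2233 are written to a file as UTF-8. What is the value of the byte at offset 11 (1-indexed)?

1-indexed offset 11 is 0-indexed offset 10.
U+5F19 → 3-byte form E5 BC 99 at offsets 0–2.
U+0E02 → 3-byte form E0 B8 82 at offsets 3–5.
U+16B8 → 3-byte form E1 9A B8 at offsets 6–8.
U+2233 → 3-byte form E2 88 B3 at offsets 9–11.
Offset 10 falls in char 4's range; it's byte 2 of E2 88 B3 = 0x88.

0x88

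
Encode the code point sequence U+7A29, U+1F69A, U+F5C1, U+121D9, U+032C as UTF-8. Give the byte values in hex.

E7 A8 A9 F0 9F 9A 9A EF 97 81 F0 92 87 99 CC AC

U+7A29: 3-byte form → E7 A8 A9.
U+1F69A: 4-byte form → F0 9F 9A 9A.
U+F5C1: 3-byte form → EF 97 81.
U+121D9: 4-byte form → F0 92 87 99.
U+032C: 2-byte form → CC AC.
Concatenated (16 bytes): E7 A8 A9 F0 9F 9A 9A EF 97 81 F0 92 87 99 CC AC.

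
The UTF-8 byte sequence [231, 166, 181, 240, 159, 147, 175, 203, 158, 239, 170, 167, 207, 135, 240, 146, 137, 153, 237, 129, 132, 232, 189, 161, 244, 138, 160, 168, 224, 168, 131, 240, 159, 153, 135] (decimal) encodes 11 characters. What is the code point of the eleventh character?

Offset 0: leading byte 0xE7 = 11100111 → 3-byte char #1 = E7 A6 B5.
Offset 3: leading byte 0xF0 = 11110000 → 4-byte char #2 = F0 9F 93 AF.
Offset 7: leading byte 0xCB = 11001011 → 2-byte char #3 = CB 9E.
Offset 9: leading byte 0xEF = 11101111 → 3-byte char #4 = EF AA A7.
Offset 12: leading byte 0xCF = 11001111 → 2-byte char #5 = CF 87.
Offset 14: leading byte 0xF0 = 11110000 → 4-byte char #6 = F0 92 89 99.
Offset 18: leading byte 0xED = 11101101 → 3-byte char #7 = ED 81 84.
Offset 21: leading byte 0xE8 = 11101000 → 3-byte char #8 = E8 BD A1.
Offset 24: leading byte 0xF4 = 11110100 → 4-byte char #9 = F4 8A A0 A8.
Offset 28: leading byte 0xE0 = 11100000 → 3-byte char #10 = E0 A8 83.
Offset 31: leading byte 0xF0 = 11110000 → 4-byte char #11 = F0 9F 99 87.
Leading byte 0xF0 = 11110000 matches 11110xxx → 4-byte sequence.
Byte 1: 0xF0 = 11110000, payload 000 (3 bits).
Byte 2: 0x9F = 10011111 (10xxxxxx ✓), payload 011111.
Byte 3: 0x99 = 10011001 (10xxxxxx ✓), payload 011001.
Byte 4: 0x87 = 10000111 (10xxxxxx ✓), payload 000111.
Concatenate: 000011111011001000111 = 0x1F647 (21 bits → U+1F647).

U+1F647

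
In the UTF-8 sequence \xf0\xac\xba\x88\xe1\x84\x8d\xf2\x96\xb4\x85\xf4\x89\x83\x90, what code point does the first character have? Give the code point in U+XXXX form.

Offset 0: leading byte 0xF0 = 11110000 → 4-byte char #1 = F0 AC BA 88.
Leading byte 0xF0 = 11110000 matches 11110xxx → 4-byte sequence.
Byte 1: 0xF0 = 11110000, payload 000 (3 bits).
Byte 2: 0xAC = 10101100 (10xxxxxx ✓), payload 101100.
Byte 3: 0xBA = 10111010 (10xxxxxx ✓), payload 111010.
Byte 4: 0x88 = 10001000 (10xxxxxx ✓), payload 001000.
Concatenate: 000101100111010001000 = 0x2CE88 (21 bits → U+2CE88).

U+2CE88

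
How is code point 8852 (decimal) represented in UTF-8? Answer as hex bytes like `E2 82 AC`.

E2 8A 94

U+2294 = 0x2294 = 8852 decimal. In range U+0800–U+FFFF → 3-byte form: 1110xxxx 10xxxxxx 10xxxxxx.
Binary (16 bits): 0010001010010100.
Split 4+6+6: 0010 | 001010 | 010100.
Byte 1: 11100010 = 0xE2.
Byte 2: 10001010 = 0x8A.
Byte 3: 10010100 = 0x94.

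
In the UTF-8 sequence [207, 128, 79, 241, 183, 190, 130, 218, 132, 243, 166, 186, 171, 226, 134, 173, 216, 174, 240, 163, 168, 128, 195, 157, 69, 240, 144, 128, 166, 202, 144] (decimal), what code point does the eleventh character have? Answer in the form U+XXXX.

U+10026

Offset 0: leading byte 0xCF = 11001111 → 2-byte char #1 = CF 80.
Offset 2: leading byte 0x4F = 01001111 → 1-byte char #2 = 4F.
Offset 3: leading byte 0xF1 = 11110001 → 4-byte char #3 = F1 B7 BE 82.
Offset 7: leading byte 0xDA = 11011010 → 2-byte char #4 = DA 84.
Offset 9: leading byte 0xF3 = 11110011 → 4-byte char #5 = F3 A6 BA AB.
Offset 13: leading byte 0xE2 = 11100010 → 3-byte char #6 = E2 86 AD.
Offset 16: leading byte 0xD8 = 11011000 → 2-byte char #7 = D8 AE.
Offset 18: leading byte 0xF0 = 11110000 → 4-byte char #8 = F0 A3 A8 80.
Offset 22: leading byte 0xC3 = 11000011 → 2-byte char #9 = C3 9D.
Offset 24: leading byte 0x45 = 01000101 → 1-byte char #10 = 45.
Offset 25: leading byte 0xF0 = 11110000 → 4-byte char #11 = F0 90 80 A6.
Leading byte 0xF0 = 11110000 matches 11110xxx → 4-byte sequence.
Byte 1: 0xF0 = 11110000, payload 000 (3 bits).
Byte 2: 0x90 = 10010000 (10xxxxxx ✓), payload 010000.
Byte 3: 0x80 = 10000000 (10xxxxxx ✓), payload 000000.
Byte 4: 0xA6 = 10100110 (10xxxxxx ✓), payload 100110.
Concatenate: 000010000000000100110 = 0x10026 (21 bits → U+10026).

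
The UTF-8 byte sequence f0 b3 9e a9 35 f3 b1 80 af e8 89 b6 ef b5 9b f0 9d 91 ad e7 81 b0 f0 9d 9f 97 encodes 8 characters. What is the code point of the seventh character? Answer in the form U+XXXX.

U+7070

Offset 0: leading byte 0xF0 = 11110000 → 4-byte char #1 = F0 B3 9E A9.
Offset 4: leading byte 0x35 = 00110101 → 1-byte char #2 = 35.
Offset 5: leading byte 0xF3 = 11110011 → 4-byte char #3 = F3 B1 80 AF.
Offset 9: leading byte 0xE8 = 11101000 → 3-byte char #4 = E8 89 B6.
Offset 12: leading byte 0xEF = 11101111 → 3-byte char #5 = EF B5 9B.
Offset 15: leading byte 0xF0 = 11110000 → 4-byte char #6 = F0 9D 91 AD.
Offset 19: leading byte 0xE7 = 11100111 → 3-byte char #7 = E7 81 B0.
Leading byte 0xE7 = 11100111 matches 1110xxxx → 3-byte sequence.
Byte 1: 0xE7 = 11100111, payload 0111 (4 bits).
Byte 2: 0x81 = 10000001 (10xxxxxx ✓), payload 000001.
Byte 3: 0xB0 = 10110000 (10xxxxxx ✓), payload 110000.
Concatenate: 0111000001110000 = 0x7070 (16 bits → U+7070).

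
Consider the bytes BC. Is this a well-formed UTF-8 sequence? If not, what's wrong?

Byte 0xBC = 10111100 has the form 10xxxxxx — a continuation byte — but there is no preceding leading byte.

invalid (continuation byte with no leading byte)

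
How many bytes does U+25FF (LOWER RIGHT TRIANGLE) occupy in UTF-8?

U+25FF = 0x25FF. UTF-8 uses 1 byte below 0x80, 2 below 0x800, 3 below 0x10000, 4 up to 0x10FFFF. 0x25FF is in U+0800–U+FFFF → 3 bytes.

3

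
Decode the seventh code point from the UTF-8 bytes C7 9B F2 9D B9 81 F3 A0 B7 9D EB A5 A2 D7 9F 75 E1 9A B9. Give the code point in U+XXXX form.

Offset 0: leading byte 0xC7 = 11000111 → 2-byte char #1 = C7 9B.
Offset 2: leading byte 0xF2 = 11110010 → 4-byte char #2 = F2 9D B9 81.
Offset 6: leading byte 0xF3 = 11110011 → 4-byte char #3 = F3 A0 B7 9D.
Offset 10: leading byte 0xEB = 11101011 → 3-byte char #4 = EB A5 A2.
Offset 13: leading byte 0xD7 = 11010111 → 2-byte char #5 = D7 9F.
Offset 15: leading byte 0x75 = 01110101 → 1-byte char #6 = 75.
Offset 16: leading byte 0xE1 = 11100001 → 3-byte char #7 = E1 9A B9.
Leading byte 0xE1 = 11100001 matches 1110xxxx → 3-byte sequence.
Byte 1: 0xE1 = 11100001, payload 0001 (4 bits).
Byte 2: 0x9A = 10011010 (10xxxxxx ✓), payload 011010.
Byte 3: 0xB9 = 10111001 (10xxxxxx ✓), payload 111001.
Concatenate: 0001011010111001 = 0x16B9 (16 bits → U+16B9).

U+16B9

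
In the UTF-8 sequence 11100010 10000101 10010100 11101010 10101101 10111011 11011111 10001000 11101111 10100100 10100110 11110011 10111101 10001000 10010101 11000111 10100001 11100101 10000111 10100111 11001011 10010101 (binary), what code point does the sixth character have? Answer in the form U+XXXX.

Offset 0: leading byte 0xE2 = 11100010 → 3-byte char #1 = E2 85 94.
Offset 3: leading byte 0xEA = 11101010 → 3-byte char #2 = EA AD BB.
Offset 6: leading byte 0xDF = 11011111 → 2-byte char #3 = DF 88.
Offset 8: leading byte 0xEF = 11101111 → 3-byte char #4 = EF A4 A6.
Offset 11: leading byte 0xF3 = 11110011 → 4-byte char #5 = F3 BD 88 95.
Offset 15: leading byte 0xC7 = 11000111 → 2-byte char #6 = C7 A1.
Leading byte 0xC7 = 11000111 matches 110xxxxx → 2-byte sequence.
Byte 1: 0xC7 = 11000111, payload 00111 (5 bits).
Byte 2: 0xA1 = 10100001 (10xxxxxx ✓), payload 100001.
Concatenate: 00111100001 = 0x1E1 (11 bits → U+01E1).

U+01E1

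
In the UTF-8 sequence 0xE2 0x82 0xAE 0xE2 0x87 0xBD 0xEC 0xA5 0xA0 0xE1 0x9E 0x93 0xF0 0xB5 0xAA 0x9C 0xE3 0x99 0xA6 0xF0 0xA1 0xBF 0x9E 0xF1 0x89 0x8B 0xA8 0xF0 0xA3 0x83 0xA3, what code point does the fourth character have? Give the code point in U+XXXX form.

Offset 0: leading byte 0xE2 = 11100010 → 3-byte char #1 = E2 82 AE.
Offset 3: leading byte 0xE2 = 11100010 → 3-byte char #2 = E2 87 BD.
Offset 6: leading byte 0xEC = 11101100 → 3-byte char #3 = EC A5 A0.
Offset 9: leading byte 0xE1 = 11100001 → 3-byte char #4 = E1 9E 93.
Leading byte 0xE1 = 11100001 matches 1110xxxx → 3-byte sequence.
Byte 1: 0xE1 = 11100001, payload 0001 (4 bits).
Byte 2: 0x9E = 10011110 (10xxxxxx ✓), payload 011110.
Byte 3: 0x93 = 10010011 (10xxxxxx ✓), payload 010011.
Concatenate: 0001011110010011 = 0x1793 (16 bits → U+1793).

U+1793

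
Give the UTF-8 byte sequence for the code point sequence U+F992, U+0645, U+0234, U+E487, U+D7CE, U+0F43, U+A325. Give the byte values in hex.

U+F992: 3-byte form → EF A6 92.
U+0645: 2-byte form → D9 85.
U+0234: 2-byte form → C8 B4.
U+E487: 3-byte form → EE 92 87.
U+D7CE: 3-byte form → ED 9F 8E.
U+0F43: 3-byte form → E0 BD 83.
U+A325: 3-byte form → EA 8C A5.
Concatenated (19 bytes): EF A6 92 D9 85 C8 B4 EE 92 87 ED 9F 8E E0 BD 83 EA 8C A5.

EF A6 92 D9 85 C8 B4 EE 92 87 ED 9F 8E E0 BD 83 EA 8C A5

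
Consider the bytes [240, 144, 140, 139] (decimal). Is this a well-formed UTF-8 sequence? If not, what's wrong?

valid

Leading byte 0xF0 = 11110000 → 4-byte form.
Continuation bytes 0x90=10010000, 0x8C=10001100, 0x8B=10001011 all match 10xxxxxx.
Decoded value 0x1030B is ≥ 0x10000 (shortest form) and not a surrogate.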